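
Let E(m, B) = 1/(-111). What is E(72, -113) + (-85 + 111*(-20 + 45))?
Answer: 298589/111 ≈ 2690.0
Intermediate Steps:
E(m, B) = -1/111
E(72, -113) + (-85 + 111*(-20 + 45)) = -1/111 + (-85 + 111*(-20 + 45)) = -1/111 + (-85 + 111*25) = -1/111 + (-85 + 2775) = -1/111 + 2690 = 298589/111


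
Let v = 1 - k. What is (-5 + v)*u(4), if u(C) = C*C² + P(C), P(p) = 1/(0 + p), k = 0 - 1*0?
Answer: -257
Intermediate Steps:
k = 0 (k = 0 + 0 = 0)
P(p) = 1/p
u(C) = 1/C + C³ (u(C) = C*C² + 1/C = C³ + 1/C = 1/C + C³)
v = 1 (v = 1 - 1*0 = 1 + 0 = 1)
(-5 + v)*u(4) = (-5 + 1)*((1 + 4⁴)/4) = -(1 + 256) = -257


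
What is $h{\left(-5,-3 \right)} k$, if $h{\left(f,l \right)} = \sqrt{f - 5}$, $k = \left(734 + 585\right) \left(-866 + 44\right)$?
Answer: $- 1084218 i \sqrt{10} \approx - 3.4286 \cdot 10^{6} i$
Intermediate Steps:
$k = -1084218$ ($k = 1319 \left(-822\right) = -1084218$)
$h{\left(f,l \right)} = \sqrt{-5 + f}$
$h{\left(-5,-3 \right)} k = \sqrt{-5 - 5} \left(-1084218\right) = \sqrt{-10} \left(-1084218\right) = i \sqrt{10} \left(-1084218\right) = - 1084218 i \sqrt{10}$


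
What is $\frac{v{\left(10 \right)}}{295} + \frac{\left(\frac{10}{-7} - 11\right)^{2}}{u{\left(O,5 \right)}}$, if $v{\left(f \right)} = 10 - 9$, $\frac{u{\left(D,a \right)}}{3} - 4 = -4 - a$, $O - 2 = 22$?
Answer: $- \frac{148808}{14455} \approx -10.295$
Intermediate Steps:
$O = 24$ ($O = 2 + 22 = 24$)
$u{\left(D,a \right)} = - 3 a$ ($u{\left(D,a \right)} = 12 + 3 \left(-4 - a\right) = 12 - \left(12 + 3 a\right) = - 3 a$)
$v{\left(f \right)} = 1$ ($v{\left(f \right)} = 10 - 9 = 1$)
$\frac{v{\left(10 \right)}}{295} + \frac{\left(\frac{10}{-7} - 11\right)^{2}}{u{\left(O,5 \right)}} = 1 \cdot \frac{1}{295} + \frac{\left(\frac{10}{-7} - 11\right)^{2}}{\left(-3\right) 5} = 1 \cdot \frac{1}{295} + \frac{\left(10 \left(- \frac{1}{7}\right) - 11\right)^{2}}{-15} = \frac{1}{295} + \left(- \frac{10}{7} - 11\right)^{2} \left(- \frac{1}{15}\right) = \frac{1}{295} + \left(- \frac{87}{7}\right)^{2} \left(- \frac{1}{15}\right) = \frac{1}{295} + \frac{7569}{49} \left(- \frac{1}{15}\right) = \frac{1}{295} - \frac{2523}{245} = - \frac{148808}{14455}$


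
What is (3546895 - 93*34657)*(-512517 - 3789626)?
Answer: -1393008090542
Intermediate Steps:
(3546895 - 93*34657)*(-512517 - 3789626) = (3546895 - 3223101)*(-4302143) = 323794*(-4302143) = -1393008090542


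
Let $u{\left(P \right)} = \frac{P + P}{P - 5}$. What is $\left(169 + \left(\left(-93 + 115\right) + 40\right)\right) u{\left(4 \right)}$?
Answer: $-1848$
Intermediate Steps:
$u{\left(P \right)} = \frac{2 P}{-5 + P}$
$\left(169 + \left(\left(-93 + 115\right) + 40\right)\right) u{\left(4 \right)} = \left(169 + \left(\left(-93 + 115\right) + 40\right)\right) 2 \cdot 4 \frac{1}{-5 + 4} = \left(169 + \left(22 + 40\right)\right) 2 \cdot 4 \frac{1}{-1} = \left(169 + 62\right) 2 \cdot 4 \left(-1\right) = 231 \left(-8\right) = -1848$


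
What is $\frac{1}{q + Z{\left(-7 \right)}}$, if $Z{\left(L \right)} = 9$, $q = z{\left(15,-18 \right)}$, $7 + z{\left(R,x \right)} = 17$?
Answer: $\frac{1}{19} \approx 0.052632$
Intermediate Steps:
$z{\left(R,x \right)} = 10$ ($z{\left(R,x \right)} = -7 + 17 = 10$)
$q = 10$
$\frac{1}{q + Z{\left(-7 \right)}} = \frac{1}{10 + 9} = \frac{1}{19}$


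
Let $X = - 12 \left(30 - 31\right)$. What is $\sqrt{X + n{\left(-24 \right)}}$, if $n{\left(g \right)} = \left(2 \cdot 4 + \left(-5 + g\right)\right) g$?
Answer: $2 \sqrt{129} \approx 22.716$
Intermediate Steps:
$n{\left(g \right)} = g \left(3 + g\right)$ ($n{\left(g \right)} = \left(8 + \left(-5 + g\right)\right) g = \left(3 + g\right) g = g \left(3 + g\right)$)
$X = 12$ ($X = \left(-12\right) \left(-1\right) = 12$)
$\sqrt{X + n{\left(-24 \right)}} = \sqrt{12 - 24 \left(3 - 24\right)} = \sqrt{12 - -504} = \sqrt{12 + 504} = \sqrt{516} = 2 \sqrt{129}$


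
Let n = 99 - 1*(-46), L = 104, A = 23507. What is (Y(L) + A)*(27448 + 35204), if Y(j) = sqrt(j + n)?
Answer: 1472760564 + 62652*sqrt(249) ≈ 1.4737e+9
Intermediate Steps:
n = 145 (n = 99 + 46 = 145)
Y(j) = sqrt(145 + j) (Y(j) = sqrt(j + 145) = sqrt(145 + j))
(Y(L) + A)*(27448 + 35204) = (sqrt(145 + 104) + 23507)*(27448 + 35204) = (sqrt(249) + 23507)*62652 = (23507 + sqrt(249))*62652 = 1472760564 + 62652*sqrt(249)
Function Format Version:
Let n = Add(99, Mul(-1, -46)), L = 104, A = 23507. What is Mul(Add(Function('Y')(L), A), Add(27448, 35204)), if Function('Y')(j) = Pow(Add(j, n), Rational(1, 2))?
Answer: Add(1472760564, Mul(62652, Pow(249, Rational(1, 2)))) ≈ 1.4737e+9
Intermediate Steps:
n = 145 (n = Add(99, 46) = 145)
Function('Y')(j) = Pow(Add(145, j), Rational(1, 2)) (Function('Y')(j) = Pow(Add(j, 145), Rational(1, 2)) = Pow(Add(145, j), Rational(1, 2)))
Mul(Add(Function('Y')(L), A), Add(27448, 35204)) = Mul(Add(Pow(Add(145, 104), Rational(1, 2)), 23507), Add(27448, 35204)) = Mul(Add(Pow(249, Rational(1, 2)), 23507), 62652) = Mul(Add(23507, Pow(249, Rational(1, 2))), 62652) = Add(1472760564, Mul(62652, Pow(249, Rational(1, 2))))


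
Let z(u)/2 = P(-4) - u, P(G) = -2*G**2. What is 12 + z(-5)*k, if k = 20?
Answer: -1068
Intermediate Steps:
z(u) = -64 - 2*u (z(u) = 2*(-2*(-4)**2 - u) = 2*(-2*16 - u) = 2*(-32 - u) = -64 - 2*u)
12 + z(-5)*k = 12 + (-64 - 2*(-5))*20 = 12 + (-64 + 10)*20 = 12 - 54*20 = 12 - 1080 = -1068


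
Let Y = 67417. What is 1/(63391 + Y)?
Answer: 1/130808 ≈ 7.6448e-6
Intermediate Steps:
1/(63391 + Y) = 1/(63391 + 67417) = 1/130808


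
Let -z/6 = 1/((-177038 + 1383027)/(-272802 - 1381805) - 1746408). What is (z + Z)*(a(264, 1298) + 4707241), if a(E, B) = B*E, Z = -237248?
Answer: -3462001142584156144801334/2889620107645 ≈ -1.1981e+12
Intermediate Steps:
z = 9927642/2889620107645 (z = -6/((-177038 + 1383027)/(-272802 - 1381805) - 1746408) = -6/(1205989/(-1654607) - 1746408) = -6/(1205989*(-1/1654607) - 1746408) = -6/(-1205989/1654607 - 1746408) = -6/(-2889620107645/1654607) = -6*(-1654607/2889620107645) = 9927642/2889620107645 ≈ 3.4356e-6)
(z + Z)*(a(264, 1298) + 4707241) = (9927642/2889620107645 - 237248)*(1298*264 + 4707241) = -685556591288633318*(342672 + 4707241)/2889620107645 = -685556591288633318/2889620107645*5049913 = -3462001142584156144801334/2889620107645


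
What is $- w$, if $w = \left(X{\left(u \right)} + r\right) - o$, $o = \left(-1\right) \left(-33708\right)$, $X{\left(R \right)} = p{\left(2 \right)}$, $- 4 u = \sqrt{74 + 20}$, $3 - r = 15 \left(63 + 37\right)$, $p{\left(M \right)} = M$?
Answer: $35203$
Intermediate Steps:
$r = -1497$ ($r = 3 - 15 \left(63 + 37\right) = 3 - 15 \cdot 100 = 3 - 1500 = -1497$)
$u = - \frac{\sqrt{94}}{4}$ ($u = - \frac{\sqrt{74 + 20}}{4} = - \frac{\sqrt{94}}{4} \approx -2.4238$)
$X{\left(R \right)} = 2$
$o = 33708$
$w = -35203$ ($w = \left(2 - 1497\right) - 33708 = -1495 - 33708 = -35203$)
$- w = \left(-1\right) \left(-35203\right) = 35203$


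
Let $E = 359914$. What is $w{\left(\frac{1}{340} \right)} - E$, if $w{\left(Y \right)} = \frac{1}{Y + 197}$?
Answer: $- \frac{24107399294}{66981} \approx -3.5991 \cdot 10^{5}$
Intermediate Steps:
$w{\left(Y \right)} = \frac{1}{197 + Y}$
$w{\left(\frac{1}{340} \right)} - E = \frac{1}{197 + \frac{1}{340}} - 359914 = \frac{1}{\frac{66981}{340}} - 359914 = \frac{340}{66981} - 359914 = - \frac{24107399294}{66981}$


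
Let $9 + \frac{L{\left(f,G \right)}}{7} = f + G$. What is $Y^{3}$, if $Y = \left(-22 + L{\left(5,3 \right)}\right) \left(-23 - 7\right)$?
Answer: $658503000$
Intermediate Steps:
$L{\left(f,G \right)} = -63 + 7 G + 7 f$ ($L{\left(f,G \right)} = -63 + 7 \left(f + G\right) = -63 + 7 \left(G + f\right) = -63 + \left(7 G + 7 f\right) = -63 + 7 G + 7 f$)
$Y = 870$ ($Y = \left(-22 + \left(-63 + 7 \cdot 3 + 7 \cdot 5\right)\right) \left(-23 - 7\right) = \left(-22 + \left(-63 + 21 + 35\right)\right) \left(-30\right) = \left(-22 - 7\right) \left(-30\right) = \left(-29\right) \left(-30\right) = 870$)
$Y^{3} = 870^{3} = 658503000$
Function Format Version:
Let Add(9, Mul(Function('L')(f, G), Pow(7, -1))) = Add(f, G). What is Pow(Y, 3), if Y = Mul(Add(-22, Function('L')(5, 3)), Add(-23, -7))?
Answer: 658503000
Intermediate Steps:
Function('L')(f, G) = Add(-63, Mul(7, G), Mul(7, f)) (Function('L')(f, G) = Add(-63, Mul(7, Add(f, G))) = Add(-63, Mul(7, Add(G, f))) = Add(-63, Add(Mul(7, G), Mul(7, f))) = Add(-63, Mul(7, G), Mul(7, f)))
Y = 870 (Y = Mul(Add(-22, Add(-63, Mul(7, 3), Mul(7, 5))), Add(-23, -7)) = Mul(Add(-22, Add(-63, 21, 35)), -30) = Mul(Add(-22, -7), -30) = Mul(-29, -30) = 870)
Pow(Y, 3) = Pow(870, 3) = 658503000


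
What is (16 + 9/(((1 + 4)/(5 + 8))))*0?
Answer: 0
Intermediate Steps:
(16 + 9/(((1 + 4)/(5 + 8))))*0 = (16 + 9/((5/13)))*0 = (16 + 9/((5*(1/13))))*0 = (16 + 9/(5/13))*0 = (16 + 9*(13/5))*0 = (16 + 117/5)*0 = (197/5)*0 = 0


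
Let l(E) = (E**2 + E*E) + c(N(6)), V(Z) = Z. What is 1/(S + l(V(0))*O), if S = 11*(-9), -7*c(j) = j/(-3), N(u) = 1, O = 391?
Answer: -21/1688 ≈ -0.012441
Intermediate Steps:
c(j) = j/21 (c(j) = -j/(7*(-3)) = -j*(-1)/(7*3) = -(-1)*j/21 = j/21)
S = -99
l(E) = 1/21 + 2*E**2 (l(E) = (E**2 + E*E) + (1/21)*1 = (E**2 + E**2) + 1/21 = 2*E**2 + 1/21 = 1/21 + 2*E**2)
1/(S + l(V(0))*O) = 1/(-99 + (1/21 + 2*0**2)*391) = 1/(-99 + (1/21 + 2*0)*391) = 1/(-99 + (1/21 + 0)*391) = 1/(-99 + (1/21)*391) = 1/(-99 + 391/21) = 1/(-1688/21) = -21/1688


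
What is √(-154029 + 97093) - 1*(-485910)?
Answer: 485910 + 2*I*√14234 ≈ 4.8591e+5 + 238.61*I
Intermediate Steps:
√(-154029 + 97093) - 1*(-485910) = √(-56936) + 485910 = 2*I*√14234 + 485910 = 485910 + 2*I*√14234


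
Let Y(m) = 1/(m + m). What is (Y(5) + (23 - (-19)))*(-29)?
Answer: -12209/10 ≈ -1220.9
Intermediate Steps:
Y(m) = 1/(2*m)
(Y(5) + (23 - (-19)))*(-29) = ((½)/5 + (23 - (-19)))*(-29) = ((½)*(⅕) + (23 - 1*(-19)))*(-29) = (⅒ + (23 + 19))*(-29) = (⅒ + 42)*(-29) = (421/10)*(-29) = -12209/10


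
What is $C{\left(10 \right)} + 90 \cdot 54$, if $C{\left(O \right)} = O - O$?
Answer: $4860$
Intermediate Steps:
$C{\left(O \right)} = 0$
$C{\left(10 \right)} + 90 \cdot 54 = 0 + 90 \cdot 54 = 0 + 4860 = 4860$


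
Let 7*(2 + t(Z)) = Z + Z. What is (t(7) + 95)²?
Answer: 9025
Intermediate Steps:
t(Z) = -2 + 2*Z/7 (t(Z) = -2 + (Z + Z)/7 = -2 + (2*Z)/7 = -2 + 2*Z/7)
(t(7) + 95)² = ((-2 + (2/7)*7) + 95)² = ((-2 + 2) + 95)² = (0 + 95)² = 95² = 9025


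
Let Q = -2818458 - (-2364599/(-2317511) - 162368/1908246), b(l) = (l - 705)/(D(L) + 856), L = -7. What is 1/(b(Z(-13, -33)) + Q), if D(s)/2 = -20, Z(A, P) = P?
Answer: -300721914508008/847572638941241694391 ≈ -3.5480e-7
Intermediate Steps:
D(s) = -40 (D(s) = 2*(-20) = -40)
b(l) = -235/272 + l/816 (b(l) = (l - 705)/(-40 + 856) = (-705 + l)/816 = (-705 + l)*(1/816) = -235/272 + l/816)
Q = -6232149757094149327/2211190547853 (Q = -2818458 - (-2364599*(-1/2317511) - 162368*1/1908246) = -2818458 - (2364599/2317511 - 81184/954123) = -2818458 - 1*2067973478653/2211190547853 = -2818458 - 2067973478653/2211190547853 = -6232149757094149327/2211190547853 ≈ -2.8185e+6)
1/(b(Z(-13, -33)) + Q) = 1/((-235/272 + (1/816)*(-33)) - 6232149757094149327/2211190547853) = 1/((-235/272 - 11/272) - 6232149757094149327/2211190547853) = 1/(-123/136 - 6232149757094149327/2211190547853) = 1/(-847572638941241694391/300721914508008) = -300721914508008/847572638941241694391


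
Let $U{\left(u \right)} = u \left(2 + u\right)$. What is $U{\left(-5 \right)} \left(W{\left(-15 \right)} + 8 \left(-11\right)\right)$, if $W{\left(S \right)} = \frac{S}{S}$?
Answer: $-1305$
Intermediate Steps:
$W{\left(S \right)} = 1$
$U{\left(-5 \right)} \left(W{\left(-15 \right)} + 8 \left(-11\right)\right) = - 5 \left(2 - 5\right) \left(1 + 8 \left(-11\right)\right) = \left(-5\right) \left(-3\right) \left(1 - 88\right) = 15 \left(-87\right) = -1305$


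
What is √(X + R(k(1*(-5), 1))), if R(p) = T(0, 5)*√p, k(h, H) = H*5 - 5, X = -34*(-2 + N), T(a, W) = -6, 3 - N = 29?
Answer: 2*√238 ≈ 30.854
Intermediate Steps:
N = -26 (N = 3 - 1*29 = 3 - 29 = -26)
X = 952 (X = -34*(-2 - 26) = -34*(-28) = 952)
k(h, H) = -5 + 5*H (k(h, H) = 5*H - 5 = -5 + 5*H)
R(p) = -6*√p
√(X + R(k(1*(-5), 1))) = √(952 - 6*√(-5 + 5*1)) = √(952 - 6*√(-5 + 5)) = √(952 - 6*√0) = √(952 - 6*0) = √(952 + 0) = √952 = 2*√238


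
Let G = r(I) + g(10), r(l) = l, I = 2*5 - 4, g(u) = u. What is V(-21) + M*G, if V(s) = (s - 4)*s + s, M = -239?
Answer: -3320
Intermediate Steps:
I = 6 (I = 10 - 4 = 6)
G = 16 (G = 6 + 10 = 16)
V(s) = s + s*(-4 + s) (V(s) = (-4 + s)*s + s = s*(-4 + s) + s = s + s*(-4 + s))
V(-21) + M*G = -21*(-3 - 21) - 239*16 = -21*(-24) - 3824 = 504 - 3824 = -3320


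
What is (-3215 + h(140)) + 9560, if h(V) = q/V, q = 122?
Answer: 444211/70 ≈ 6345.9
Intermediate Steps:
h(V) = 122/V
(-3215 + h(140)) + 9560 = (-3215 + 122/140) + 9560 = (-3215 + 122*(1/140)) + 9560 = (-3215 + 61/70) + 9560 = -224989/70 + 9560 = 444211/70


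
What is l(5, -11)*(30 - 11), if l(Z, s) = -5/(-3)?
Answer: 95/3 ≈ 31.667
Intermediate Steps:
l(Z, s) = 5/3 (l(Z, s) = -5*(-⅓) = 5/3)
l(5, -11)*(30 - 11) = 5*(30 - 11)/3 = (5/3)*19 = 95/3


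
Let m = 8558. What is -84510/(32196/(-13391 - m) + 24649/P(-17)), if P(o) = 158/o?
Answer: 58615155684/1840488457 ≈ 31.848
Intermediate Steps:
-84510/(32196/(-13391 - m) + 24649/P(-17)) = -84510/(32196/(-13391 - 1*8558) + 24649/((158/(-17)))) = -84510/(32196/(-13391 - 8558) + 24649/((158*(-1/17)))) = -84510/(32196/(-21949) + 24649/(-158/17)) = -84510/(32196*(-1/21949) + 24649*(-17/158)) = -84510/(-32196/21949 - 419033/158) = -84510/(-9202442285/3467942) = -84510*(-3467942/9202442285) = 58615155684/1840488457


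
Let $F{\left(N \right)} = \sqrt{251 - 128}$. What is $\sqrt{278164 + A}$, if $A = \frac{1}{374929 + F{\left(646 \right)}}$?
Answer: $\sqrt{278164 + \frac{1}{374929 + \sqrt{123}}} \approx 527.41$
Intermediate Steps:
$F{\left(N \right)} = \sqrt{123}$
$A = \frac{1}{374929 + \sqrt{123}} \approx 2.6671 \cdot 10^{-6}$
$\sqrt{278164 + A} = \sqrt{278164 + \left(\frac{374929}{140571754918} - \frac{\sqrt{123}}{140571754918}\right)} = \sqrt{\frac{39102001635385481}{140571754918} - \frac{\sqrt{123}}{140571754918}}$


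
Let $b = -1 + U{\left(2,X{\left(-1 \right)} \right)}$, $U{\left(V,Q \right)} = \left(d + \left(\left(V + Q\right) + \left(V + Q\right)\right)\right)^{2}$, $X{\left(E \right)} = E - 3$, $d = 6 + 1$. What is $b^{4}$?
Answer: $4096$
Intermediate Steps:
$d = 7$
$X{\left(E \right)} = -3 + E$
$U{\left(V,Q \right)} = \left(7 + 2 Q + 2 V\right)^{2}$ ($U{\left(V,Q \right)} = \left(7 + \left(\left(V + Q\right) + \left(V + Q\right)\right)\right)^{2} = \left(7 + \left(\left(Q + V\right) + \left(Q + V\right)\right)\right)^{2} = \left(7 + \left(2 Q + 2 V\right)\right)^{2} = \left(7 + 2 Q + 2 V\right)^{2}$)
$b = 8$ ($b = -1 + \left(7 + 2 \left(-3 - 1\right) + 2 \cdot 2\right)^{2} = -1 + \left(7 + 2 \left(-4\right) + 4\right)^{2} = -1 + \left(7 - 8 + 4\right)^{2} = -1 + 3^{2} = -1 + 9 = 8$)
$b^{4} = 8^{4} = 4096$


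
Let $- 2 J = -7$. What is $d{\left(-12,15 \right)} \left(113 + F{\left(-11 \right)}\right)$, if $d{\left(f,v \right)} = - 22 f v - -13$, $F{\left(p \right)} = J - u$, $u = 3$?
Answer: $\frac{901871}{2} \approx 4.5094 \cdot 10^{5}$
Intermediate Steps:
$J = \frac{7}{2}$ ($J = \left(- \frac{1}{2}\right) \left(-7\right) = \frac{7}{2} \approx 3.5$)
$F{\left(p \right)} = \frac{1}{2}$ ($F{\left(p \right)} = \frac{7}{2} - 3 = \frac{1}{2}$)
$d{\left(f,v \right)} = 13 - 22 f v$ ($d{\left(f,v \right)} = - 22 f v + 13 = 13 - 22 f v$)
$d{\left(-12,15 \right)} \left(113 + F{\left(-11 \right)}\right) = \left(13 - \left(-264\right) 15\right) \left(113 + \frac{1}{2}\right) = \left(13 + 3960\right) \frac{227}{2} = 3973 \cdot \frac{227}{2} = \frac{901871}{2}$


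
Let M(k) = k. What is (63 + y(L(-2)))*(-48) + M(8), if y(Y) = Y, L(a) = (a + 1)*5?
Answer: -2776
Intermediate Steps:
L(a) = 5 + 5*a (L(a) = (1 + a)*5 = 5 + 5*a)
(63 + y(L(-2)))*(-48) + M(8) = (63 + (5 + 5*(-2)))*(-48) + 8 = (63 + (5 - 10))*(-48) + 8 = (63 - 5)*(-48) + 8 = 58*(-48) + 8 = -2784 + 8 = -2776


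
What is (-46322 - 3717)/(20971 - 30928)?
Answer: 50039/9957 ≈ 5.0255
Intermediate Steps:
(-46322 - 3717)/(20971 - 30928) = -50039/(-9957) = -50039*(-1/9957) = 50039/9957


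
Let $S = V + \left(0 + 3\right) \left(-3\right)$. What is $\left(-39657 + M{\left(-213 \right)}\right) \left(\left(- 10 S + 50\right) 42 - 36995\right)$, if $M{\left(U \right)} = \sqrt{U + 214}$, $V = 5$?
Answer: $1317174040$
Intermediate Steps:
$S = -4$ ($S = 5 + \left(0 + 3\right) \left(-3\right) = 5 + 3 \left(-3\right) = 5 - 9 = -4$)
$M{\left(U \right)} = \sqrt{214 + U}$
$\left(-39657 + M{\left(-213 \right)}\right) \left(\left(- 10 S + 50\right) 42 - 36995\right) = \left(-39657 + \sqrt{214 - 213}\right) \left(\left(\left(-10\right) \left(-4\right) + 50\right) 42 - 36995\right) = \left(-39657 + \sqrt{1}\right) \left(\left(40 + 50\right) 42 - 36995\right) = \left(-39657 + 1\right) \left(90 \cdot 42 - 36995\right) = - 39656 \left(3780 - 36995\right) = \left(-39656\right) \left(-33215\right) = 1317174040$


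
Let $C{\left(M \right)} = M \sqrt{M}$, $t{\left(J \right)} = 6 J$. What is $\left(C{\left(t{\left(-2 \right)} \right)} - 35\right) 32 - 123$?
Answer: $-1243 - 768 i \sqrt{3} \approx -1243.0 - 1330.2 i$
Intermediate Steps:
$C{\left(M \right)} = M^{\frac{3}{2}}$
$\left(C{\left(t{\left(-2 \right)} \right)} - 35\right) 32 - 123 = \left(\left(6 \left(-2\right)\right)^{\frac{3}{2}} - 35\right) 32 - 123 = \left(\left(-12\right)^{\frac{3}{2}} - 35\right) 32 - 123 = \left(- 24 i \sqrt{3} - 35\right) 32 - 123 = \left(-35 - 24 i \sqrt{3}\right) 32 - 123 = \left(-1120 - 768 i \sqrt{3}\right) - 123 = -1243 - 768 i \sqrt{3}$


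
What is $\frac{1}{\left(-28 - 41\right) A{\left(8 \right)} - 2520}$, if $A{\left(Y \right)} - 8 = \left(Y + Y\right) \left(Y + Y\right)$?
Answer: $- \frac{1}{20736} \approx -4.8225 \cdot 10^{-5}$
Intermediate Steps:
$A{\left(Y \right)} = 8 + 4 Y^{2}$ ($A{\left(Y \right)} = 8 + \left(Y + Y\right) \left(Y + Y\right) = 8 + 2 Y 2 Y = 8 + 4 Y^{2}$)
$\frac{1}{\left(-28 - 41\right) A{\left(8 \right)} - 2520} = \frac{1}{\left(-28 - 41\right) \left(8 + 4 \cdot 8^{2}\right) - 2520} = \frac{1}{- 69 \left(8 + 4 \cdot 64\right) - 2520} = \frac{1}{- 69 \left(8 + 256\right) - 2520} = \frac{1}{\left(-69\right) 264 - 2520} = \frac{1}{-18216 - 2520} = \frac{1}{-20736} = - \frac{1}{20736}$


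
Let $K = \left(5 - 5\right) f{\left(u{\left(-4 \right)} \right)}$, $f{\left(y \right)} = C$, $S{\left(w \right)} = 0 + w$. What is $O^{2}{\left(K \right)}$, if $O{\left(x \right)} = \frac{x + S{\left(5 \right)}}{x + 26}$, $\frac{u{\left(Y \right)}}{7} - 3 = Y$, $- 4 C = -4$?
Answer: $\frac{25}{676} \approx 0.036982$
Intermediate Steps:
$C = 1$ ($C = \left(- \frac{1}{4}\right) \left(-4\right) = 1$)
$u{\left(Y \right)} = 21 + 7 Y$
$S{\left(w \right)} = w$
$f{\left(y \right)} = 1$
$K = 0$ ($K = \left(5 - 5\right) 1 = 0 \cdot 1 = 0$)
$O{\left(x \right)} = \frac{5 + x}{26 + x}$ ($O{\left(x \right)} = \frac{x + 5}{x + 26} = \frac{5 + x}{26 + x}$)
$O^{2}{\left(K \right)} = \left(\frac{5 + 0}{26 + 0}\right)^{2} = \left(\frac{1}{26} \cdot 5\right)^{2} = \left(\frac{5}{26}\right)^{2} = \frac{25}{676}$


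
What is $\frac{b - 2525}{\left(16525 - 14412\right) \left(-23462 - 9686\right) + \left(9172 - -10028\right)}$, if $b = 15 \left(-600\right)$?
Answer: $\frac{11525}{70022524} \approx 0.00016459$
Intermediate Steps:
$b = -9000$
$\frac{b - 2525}{\left(16525 - 14412\right) \left(-23462 - 9686\right) + \left(9172 - -10028\right)} = \frac{-9000 - 2525}{\left(16525 - 14412\right) \left(-23462 - 9686\right) + \left(9172 - -10028\right)} = - \frac{11525}{\left(16525 - 14412\right) \left(-33148\right) + \left(9172 + 10028\right)} = - \frac{11525}{\left(16525 - 14412\right) \left(-33148\right) + 19200} = - \frac{11525}{2113 \left(-33148\right) + 19200} = - \frac{11525}{-70041724 + 19200} = - \frac{11525}{-70022524} = \left(-11525\right) \left(- \frac{1}{70022524}\right) = \frac{11525}{70022524}$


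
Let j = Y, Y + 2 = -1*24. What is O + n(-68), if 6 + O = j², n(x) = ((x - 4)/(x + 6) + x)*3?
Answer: 14554/31 ≈ 469.48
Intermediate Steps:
Y = -26 (Y = -2 - 1*24 = -2 - 24 = -26)
n(x) = 3*x + 3*(-4 + x)/(6 + x) (n(x) = ((-4 + x)/(6 + x) + x)*3 = (x + (-4 + x)/(6 + x))*3 = 3*x + 3*(-4 + x)/(6 + x))
j = -26
O = 670 (O = -6 + (-26)² = -6 + 676 = 670)
O + n(-68) = 670 + 3*(-4 + (-68)² + 7*(-68))/(6 - 68) = 670 + 3*(-4 + 4624 - 476)/(-62) = 670 + 3*(-1/62)*4144 = 670 - 6216/31 = 14554/31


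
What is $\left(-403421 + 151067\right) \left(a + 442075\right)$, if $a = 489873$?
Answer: $-235180805592$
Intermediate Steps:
$\left(-403421 + 151067\right) \left(a + 442075\right) = \left(-403421 + 151067\right) \left(489873 + 442075\right) = \left(-252354\right) 931948 = -235180805592$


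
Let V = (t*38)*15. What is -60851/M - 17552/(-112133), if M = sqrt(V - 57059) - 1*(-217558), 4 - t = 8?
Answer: -653723147280058/5307427877915499 + 425957*I*sqrt(1211)/47331542703 ≈ -0.12317 + 0.00031317*I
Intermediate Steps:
t = -4 (t = 4 - 1*8 = 4 - 8 = -4)
V = -2280 (V = -4*38*15 = -152*15 = -2280)
M = 217558 + 7*I*sqrt(1211) (M = sqrt(-2280 - 57059) - 1*(-217558) = sqrt(-59339) + 217558 = 7*I*sqrt(1211) + 217558 = 217558 + 7*I*sqrt(1211) ≈ 2.1756e+5 + 243.6*I)
-60851/M - 17552/(-112133) = -60851/(217558 + 7*I*sqrt(1211)) - 17552/(-112133) = -60851/(217558 + 7*I*sqrt(1211)) - 17552*(-1/112133) = -60851/(217558 + 7*I*sqrt(1211)) + 17552/112133 = 17552/112133 - 60851/(217558 + 7*I*sqrt(1211))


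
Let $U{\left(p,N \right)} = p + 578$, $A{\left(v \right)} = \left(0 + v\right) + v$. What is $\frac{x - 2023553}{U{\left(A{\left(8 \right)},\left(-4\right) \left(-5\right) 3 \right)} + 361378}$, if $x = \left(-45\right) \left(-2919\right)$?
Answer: $- \frac{946099}{180986} \approx -5.2275$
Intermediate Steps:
$A{\left(v \right)} = 2 v$ ($A{\left(v \right)} = v + v = 2 v$)
$x = 131355$
$U{\left(p,N \right)} = 578 + p$
$\frac{x - 2023553}{U{\left(A{\left(8 \right)},\left(-4\right) \left(-5\right) 3 \right)} + 361378} = \frac{131355 - 2023553}{\left(578 + 2 \cdot 8\right) + 361378} = - \frac{1892198}{\left(578 + 16\right) + 361378} = - \frac{1892198}{594 + 361378} = - \frac{1892198}{361972} = \left(-1892198\right) \frac{1}{361972} = - \frac{946099}{180986}$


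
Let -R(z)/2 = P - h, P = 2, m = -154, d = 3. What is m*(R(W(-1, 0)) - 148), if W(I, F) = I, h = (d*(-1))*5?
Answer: 28028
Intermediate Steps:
h = -15 (h = (3*(-1))*5 = -3*5 = -15)
R(z) = -34 (R(z) = -2*(2 - 1*(-15)) = -2*(2 + 15) = -2*17 = -34)
m*(R(W(-1, 0)) - 148) = -154*(-34 - 148) = -154*(-182) = 28028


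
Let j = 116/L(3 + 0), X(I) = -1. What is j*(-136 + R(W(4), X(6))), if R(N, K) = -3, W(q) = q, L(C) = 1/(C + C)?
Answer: -96744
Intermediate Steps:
L(C) = 1/(2*C)
j = 696 (j = 116/((1/(2*(3 + 0)))) = 116/(((½)/3)) = 116/(((½)*(⅓))) = 116/(⅙) = 116*6 = 696)
j*(-136 + R(W(4), X(6))) = 696*(-136 - 3) = 696*(-139) = -96744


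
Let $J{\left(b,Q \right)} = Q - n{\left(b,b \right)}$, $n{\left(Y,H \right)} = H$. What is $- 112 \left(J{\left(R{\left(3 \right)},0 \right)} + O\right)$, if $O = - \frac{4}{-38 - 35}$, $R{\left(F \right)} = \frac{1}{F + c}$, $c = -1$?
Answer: $\frac{3640}{73} \approx 49.863$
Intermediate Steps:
$R{\left(F \right)} = \frac{1}{-1 + F}$ ($R{\left(F \right)} = \frac{1}{F - 1} = \frac{1}{-1 + F}$)
$O = \frac{4}{73}$ ($O = - \frac{4}{-73} = \left(-4\right) \left(- \frac{1}{73}\right) = \frac{4}{73} \approx 0.054795$)
$J{\left(b,Q \right)} = Q - b$
$- 112 \left(J{\left(R{\left(3 \right)},0 \right)} + O\right) = - 112 \left(\left(0 - \frac{1}{-1 + 3}\right) + \frac{4}{73}\right) = - 112 \left(\left(0 - \frac{1}{2}\right) + \frac{4}{73}\right) = - 112 \left(- \frac{1}{2} + \frac{4}{73}\right) = \left(-112\right) \left(- \frac{65}{146}\right) = \frac{3640}{73}$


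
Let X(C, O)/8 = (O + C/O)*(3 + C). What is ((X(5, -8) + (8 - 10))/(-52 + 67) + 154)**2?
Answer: 3083536/225 ≈ 13705.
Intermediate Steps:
X(C, O) = 8*(3 + C)*(O + C/O) (X(C, O) = 8*((O + C/O)*(3 + C)) = 8*((3 + C)*(O + C/O)) = 8*(3 + C)*(O + C/O))
((X(5, -8) + (8 - 10))/(-52 + 67) + 154)**2 = ((8*(5**2 + 3*5 + (-8)**2*(3 + 5))/(-8) + (8 - 10))/(-52 + 67) + 154)**2 = ((8*(-1/8)*(25 + 15 + 64*8) - 2)/15 + 154)**2 = ((8*(-1/8)*(25 + 15 + 512) - 2)*(1/15) + 154)**2 = ((8*(-1/8)*552 - 2)*(1/15) + 154)**2 = ((-552 - 2)*(1/15) + 154)**2 = (-554*1/15 + 154)**2 = (-554/15 + 154)**2 = (1756/15)**2 = 3083536/225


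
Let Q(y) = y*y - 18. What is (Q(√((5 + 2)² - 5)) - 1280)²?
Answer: 1572516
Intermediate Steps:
Q(y) = -18 + y² (Q(y) = y² - 18 = -18 + y²)
(Q(√((5 + 2)² - 5)) - 1280)² = ((-18 + (√((5 + 2)² - 5))²) - 1280)² = ((-18 + (√(7² - 5))²) - 1280)² = ((-18 + (√(49 - 5))²) - 1280)² = ((-18 + (√44)²) - 1280)² = ((-18 + (2*√11)²) - 1280)² = ((-18 + 44) - 1280)² = (26 - 1280)² = (-1254)² = 1572516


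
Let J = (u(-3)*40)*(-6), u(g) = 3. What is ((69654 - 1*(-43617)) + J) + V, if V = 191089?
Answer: 303640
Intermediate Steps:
J = -720 (J = (3*40)*(-6) = 120*(-6) = -720)
((69654 - 1*(-43617)) + J) + V = ((69654 - 1*(-43617)) - 720) + 191089 = ((69654 + 43617) - 720) + 191089 = (113271 - 720) + 191089 = 112551 + 191089 = 303640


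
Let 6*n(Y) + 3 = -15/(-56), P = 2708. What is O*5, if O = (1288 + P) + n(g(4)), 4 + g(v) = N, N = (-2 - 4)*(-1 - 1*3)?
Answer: 2237505/112 ≈ 19978.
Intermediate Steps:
N = 24 (N = -6*(-1 - 3) = -6*(-4) = 24)
g(v) = 20 (g(v) = -4 + 24 = 20)
n(Y) = -51/112 (n(Y) = -½ + (-15/(-56))/6 = -½ + (-15*(-1/56))/6 = -½ + (⅙)*(15/56) = -½ + 5/112 = -51/112)
O = 447501/112 (O = (1288 + 2708) - 51/112 = 3996 - 51/112 = 447501/112 ≈ 3995.5)
O*5 = (447501/112)*5 = 2237505/112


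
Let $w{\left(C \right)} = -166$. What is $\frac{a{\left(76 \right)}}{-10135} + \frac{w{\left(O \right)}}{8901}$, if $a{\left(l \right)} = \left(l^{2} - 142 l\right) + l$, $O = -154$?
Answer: $\frac{8457706}{18042327} \approx 0.46877$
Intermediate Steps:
$a{\left(l \right)} = l^{2} - 141 l$
$\frac{a{\left(76 \right)}}{-10135} + \frac{w{\left(O \right)}}{8901} = \frac{76 \left(-141 + 76\right)}{-10135} - \frac{166}{8901} = 76 \left(-65\right) \left(- \frac{1}{10135}\right) - \frac{166}{8901} = \left(-4940\right) \left(- \frac{1}{10135}\right) - \frac{166}{8901} = \frac{988}{2027} - \frac{166}{8901} = \frac{8457706}{18042327}$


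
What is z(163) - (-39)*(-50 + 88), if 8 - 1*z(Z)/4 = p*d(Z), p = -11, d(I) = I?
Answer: 8686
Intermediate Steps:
z(Z) = 32 + 44*Z (z(Z) = 32 - (-44)*Z = 32 + 44*Z)
z(163) - (-39)*(-50 + 88) = (32 + 44*163) - (-39)*(-50 + 88) = (32 + 7172) - (-39)*38 = 7204 - 1*(-1482) = 7204 + 1482 = 8686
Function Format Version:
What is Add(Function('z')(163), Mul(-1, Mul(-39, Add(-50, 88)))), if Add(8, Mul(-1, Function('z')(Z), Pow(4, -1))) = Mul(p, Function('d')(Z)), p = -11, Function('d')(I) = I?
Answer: 8686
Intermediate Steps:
Function('z')(Z) = Add(32, Mul(44, Z)) (Function('z')(Z) = Add(32, Mul(-4, Mul(-11, Z))) = Add(32, Mul(44, Z)))
Add(Function('z')(163), Mul(-1, Mul(-39, Add(-50, 88)))) = Add(Add(32, Mul(44, 163)), Mul(-1, Mul(-39, Add(-50, 88)))) = Add(Add(32, 7172), Mul(-1, Mul(-39, 38))) = Add(7204, Mul(-1, -1482)) = Add(7204, 1482) = 8686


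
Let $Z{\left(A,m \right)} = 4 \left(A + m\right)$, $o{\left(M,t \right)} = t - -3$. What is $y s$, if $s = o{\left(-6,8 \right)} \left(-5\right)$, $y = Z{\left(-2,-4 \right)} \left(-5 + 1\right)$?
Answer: $-5280$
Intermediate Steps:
$o{\left(M,t \right)} = 3 + t$ ($o{\left(M,t \right)} = t + 3 = 3 + t$)
$Z{\left(A,m \right)} = 4 A + 4 m$
$y = 96$ ($y = \left(4 \left(-2\right) + 4 \left(-4\right)\right) \left(-5 + 1\right) = \left(-8 - 16\right) \left(-4\right) = \left(-24\right) \left(-4\right) = 96$)
$s = -55$ ($s = \left(3 + 8\right) \left(-5\right) = 11 \left(-5\right) = -55$)
$y s = 96 \left(-55\right) = -5280$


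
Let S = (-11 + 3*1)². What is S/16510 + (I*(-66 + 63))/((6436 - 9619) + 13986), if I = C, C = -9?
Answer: 14579/2286635 ≈ 0.0063757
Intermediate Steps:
I = -9
S = 64 (S = (-11 + 3)² = (-8)² = 64)
S/16510 + (I*(-66 + 63))/((6436 - 9619) + 13986) = 64/16510 + (-9*(-66 + 63))/((6436 - 9619) + 13986) = 64*(1/16510) + (-9*(-3))/(-3183 + 13986) = 32/8255 + 27/10803 = 32/8255 + 27*(1/10803) = 32/8255 + 9/3601 = 14579/2286635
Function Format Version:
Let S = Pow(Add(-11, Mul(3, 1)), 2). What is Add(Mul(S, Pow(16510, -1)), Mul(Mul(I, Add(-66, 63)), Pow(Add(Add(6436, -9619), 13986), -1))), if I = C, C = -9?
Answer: Rational(14579, 2286635) ≈ 0.0063757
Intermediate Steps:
I = -9
S = 64 (S = Pow(Add(-11, 3), 2) = Pow(-8, 2) = 64)
Add(Mul(S, Pow(16510, -1)), Mul(Mul(I, Add(-66, 63)), Pow(Add(Add(6436, -9619), 13986), -1))) = Add(Mul(64, Pow(16510, -1)), Mul(Mul(-9, Add(-66, 63)), Pow(Add(Add(6436, -9619), 13986), -1))) = Add(Mul(64, Rational(1, 16510)), Mul(Mul(-9, -3), Pow(Add(-3183, 13986), -1))) = Add(Rational(32, 8255), Mul(27, Pow(10803, -1))) = Add(Rational(32, 8255), Mul(27, Rational(1, 10803))) = Add(Rational(32, 8255), Rational(9, 3601)) = Rational(14579, 2286635)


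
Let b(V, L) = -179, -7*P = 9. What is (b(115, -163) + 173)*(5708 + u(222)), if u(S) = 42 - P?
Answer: -241554/7 ≈ -34508.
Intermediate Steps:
P = -9/7 (P = -⅐*9 = -9/7 ≈ -1.2857)
u(S) = 303/7 (u(S) = 42 - 1*(-9/7) = 42 + 9/7 = 303/7)
(b(115, -163) + 173)*(5708 + u(222)) = (-179 + 173)*(5708 + 303/7) = -6*40259/7 = -241554/7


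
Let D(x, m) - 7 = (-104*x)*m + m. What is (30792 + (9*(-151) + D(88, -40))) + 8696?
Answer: 404176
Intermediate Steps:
D(x, m) = 7 + m - 104*m*x (D(x, m) = 7 + ((-104*x)*m + m) = 7 + (-104*m*x + m) = 7 + (m - 104*m*x) = 7 + m - 104*m*x)
(30792 + (9*(-151) + D(88, -40))) + 8696 = (30792 + (9*(-151) + (7 - 40 - 104*(-40)*88))) + 8696 = (30792 + (-1359 + (7 - 40 + 366080))) + 8696 = (30792 + (-1359 + 366047)) + 8696 = (30792 + 364688) + 8696 = 395480 + 8696 = 404176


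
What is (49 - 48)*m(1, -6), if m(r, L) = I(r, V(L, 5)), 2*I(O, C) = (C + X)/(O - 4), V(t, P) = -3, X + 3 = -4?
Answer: 5/3 ≈ 1.6667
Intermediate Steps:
X = -7 (X = -3 - 4 = -7)
I(O, C) = (-7 + C)/(2*(-4 + O)) (I(O, C) = ((C - 7)/(O - 4))/2 = ((-7 + C)/(-4 + O))/2 = (-7 + C)/(2*(-4 + O)))
m(r, L) = -5/(-4 + r) (m(r, L) = (-7 - 3)/(2*(-4 + r)) = (½)*(-10)/(-4 + r) = -5/(-4 + r))
(49 - 48)*m(1, -6) = (49 - 48)*(-5/(-4 + 1)) = 1*(-5/(-3)) = 1*(-5*(-⅓)) = 1*(5/3) = 5/3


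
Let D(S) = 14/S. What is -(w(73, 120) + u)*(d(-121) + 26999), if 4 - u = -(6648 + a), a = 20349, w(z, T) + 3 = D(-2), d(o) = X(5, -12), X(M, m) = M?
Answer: -728864964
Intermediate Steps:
d(o) = 5
w(z, T) = -10 (w(z, T) = -3 + 14/(-2) = -3 + 14*(-1/2) = -3 - 7 = -10)
u = 27001 (u = 4 - (-1)*(6648 + 20349) = 4 - (-1)*26997 = 4 - 1*(-26997) = 4 + 26997 = 27001)
-(w(73, 120) + u)*(d(-121) + 26999) = -(-10 + 27001)*(5 + 26999) = -26991*27004 = -1*728864964 = -728864964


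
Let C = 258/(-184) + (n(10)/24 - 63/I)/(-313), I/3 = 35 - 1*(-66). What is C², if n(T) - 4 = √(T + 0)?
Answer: 299296568486767/152257811270688 + 12233081*√10/32771806128 ≈ 1.9669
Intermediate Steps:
n(T) = 4 + √T (n(T) = 4 + √(T + 0) = 4 + √T)
I = 303 (I = 3*(35 - 1*(-66)) = 3*(35 + 66) = 3*101 = 303)
C = -12233081/8725188 - √10/7512 (C = 258/(-184) + ((4 + √10)/24 - 63/303)/(-313) = 258*(-1/184) + ((4 + √10)*(1/24) - 63*1/303)*(-1/313) = -129/92 + ((⅙ + √10/24) - 21/101)*(-1/313) = -129/92 + (-25/606 + √10/24)*(-1/313) = -129/92 + (25/189678 - √10/7512) = -12233081/8725188 - √10/7512 ≈ -1.4025)
C² = (-12233081/8725188 - √10/7512)²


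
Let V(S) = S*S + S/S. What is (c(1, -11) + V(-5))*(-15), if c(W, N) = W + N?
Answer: -240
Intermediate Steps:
c(W, N) = N + W
V(S) = 1 + S² (V(S) = S² + 1 = 1 + S²)
(c(1, -11) + V(-5))*(-15) = ((-11 + 1) + (1 + (-5)²))*(-15) = (-10 + (1 + 25))*(-15) = (-10 + 26)*(-15) = 16*(-15) = -240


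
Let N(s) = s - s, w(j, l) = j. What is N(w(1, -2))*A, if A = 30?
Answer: 0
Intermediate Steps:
N(s) = 0
N(w(1, -2))*A = 0*30 = 0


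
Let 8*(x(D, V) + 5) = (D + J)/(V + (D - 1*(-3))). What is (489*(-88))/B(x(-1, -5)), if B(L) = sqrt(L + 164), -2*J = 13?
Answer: -172128*sqrt(2549)/2549 ≈ -3409.3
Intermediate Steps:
J = -13/2 (J = -1/2*13 = -13/2 ≈ -6.5000)
x(D, V) = -5 + (-13/2 + D)/(8*(3 + D + V)) (x(D, V) = -5 + ((D - 13/2)/(V + (D - 1*(-3))))/8 = -5 + ((-13/2 + D)/(V + (D + 3)))/8 = -5 + ((-13/2 + D)/(V + (3 + D)))/8 = -5 + ((-13/2 + D)/(3 + D + V))/8 = -5 + (-13/2 + D)/(8*(3 + D + V)))
B(L) = sqrt(164 + L)
(489*(-88))/B(x(-1, -5)) = (489*(-88))/(sqrt(164 + (-253 - 80*(-5) - 78*(-1))/(16*(3 - 1 - 5)))) = -43032/sqrt(164 + (1/16)*(-253 + 400 + 78)/(-3)) = -43032/sqrt(164 + (1/16)*(-1/3)*225) = -43032/sqrt(164 - 75/16) = -43032*4*sqrt(2549)/2549 = -172128*sqrt(2549)/2549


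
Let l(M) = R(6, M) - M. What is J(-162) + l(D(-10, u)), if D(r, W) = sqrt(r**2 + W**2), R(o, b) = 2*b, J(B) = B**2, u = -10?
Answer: 26244 + 10*sqrt(2) ≈ 26258.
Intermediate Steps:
D(r, W) = sqrt(W**2 + r**2)
l(M) = M (l(M) = 2*M - M = M)
J(-162) + l(D(-10, u)) = (-162)**2 + sqrt((-10)**2 + (-10)**2) = 26244 + sqrt(100 + 100) = 26244 + sqrt(200) = 26244 + 10*sqrt(2)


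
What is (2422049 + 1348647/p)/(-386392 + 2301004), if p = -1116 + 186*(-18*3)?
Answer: 9009572731/7122356640 ≈ 1.2650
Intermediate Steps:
p = -11160 (p = -1116 + 186*(-54) = -1116 - 10044 = -11160)
(2422049 + 1348647/p)/(-386392 + 2301004) = (2422049 + 1348647/(-11160))/(-386392 + 2301004) = (2422049 + 1348647*(-1/11160))/1914612 = (2422049 - 449549/3720)*(1/1914612) = (9009572731/3720)*(1/1914612) = 9009572731/7122356640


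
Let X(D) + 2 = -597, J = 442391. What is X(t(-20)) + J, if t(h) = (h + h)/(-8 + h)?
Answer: 441792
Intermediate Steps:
t(h) = 2*h/(-8 + h) (t(h) = (2*h)/(-8 + h) = 2*h/(-8 + h))
X(D) = -599 (X(D) = -2 - 597 = -599)
X(t(-20)) + J = -599 + 442391 = 441792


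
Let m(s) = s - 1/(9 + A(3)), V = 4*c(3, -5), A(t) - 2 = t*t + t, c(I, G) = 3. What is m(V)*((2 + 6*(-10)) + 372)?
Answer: 86350/23 ≈ 3754.3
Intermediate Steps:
A(t) = 2 + t + t² (A(t) = 2 + (t*t + t) = 2 + (t² + t) = 2 + (t + t²) = 2 + t + t²)
V = 12 (V = 4*3 = 12)
m(s) = -1/23 + s (m(s) = s - 1/(9 + (2 + 3 + 3²)) = s - 1/(9 + (2 + 3 + 9)) = s - 1/(9 + 14) = s - 1/23 = -1/23 + s)
m(V)*((2 + 6*(-10)) + 372) = (-1/23 + 12)*((2 + 6*(-10)) + 372) = 275*((2 - 60) + 372)/23 = 275*(-58 + 372)/23 = (275/23)*314 = 86350/23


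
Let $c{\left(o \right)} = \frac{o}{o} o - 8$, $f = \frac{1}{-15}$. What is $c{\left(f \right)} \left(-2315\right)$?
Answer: $\frac{56023}{3} \approx 18674.0$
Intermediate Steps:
$f = - \frac{1}{15} \approx -0.066667$
$c{\left(o \right)} = -8 + o$ ($c{\left(o \right)} = 1 o - 8 = o - 8 = -8 + o$)
$c{\left(f \right)} \left(-2315\right) = \left(-8 - \frac{1}{15}\right) \left(-2315\right) = \left(- \frac{121}{15}\right) \left(-2315\right) = \frac{56023}{3}$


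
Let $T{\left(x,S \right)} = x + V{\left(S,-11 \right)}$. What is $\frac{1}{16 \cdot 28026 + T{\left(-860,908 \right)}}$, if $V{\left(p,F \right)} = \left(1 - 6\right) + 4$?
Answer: $\frac{1}{447555} \approx 2.2344 \cdot 10^{-6}$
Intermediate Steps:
$V{\left(p,F \right)} = -1$ ($V{\left(p,F \right)} = -5 + 4 = -1$)
$T{\left(x,S \right)} = -1 + x$ ($T{\left(x,S \right)} = x - 1 = -1 + x$)
$\frac{1}{16 \cdot 28026 + T{\left(-860,908 \right)}} = \frac{1}{16 \cdot 28026 - 861} = \frac{1}{448416 - 861} = \frac{1}{447555}$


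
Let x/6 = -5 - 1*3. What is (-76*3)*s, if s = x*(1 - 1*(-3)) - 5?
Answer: 44916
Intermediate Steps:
x = -48 (x = 6*(-5 - 1*3) = 6*(-5 - 3) = 6*(-8) = -48)
s = -197 (s = -48*(1 - 1*(-3)) - 5 = -48*(1 + 3) - 5 = -48*4 - 5 = -192 - 5 = -197)
(-76*3)*s = -76*3*(-197) = -228*(-197) = 44916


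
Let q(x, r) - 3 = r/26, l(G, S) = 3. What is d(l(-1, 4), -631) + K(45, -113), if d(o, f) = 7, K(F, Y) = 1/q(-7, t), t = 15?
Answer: 677/93 ≈ 7.2796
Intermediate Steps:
q(x, r) = 3 + r/26
K(F, Y) = 26/93 (K(F, Y) = 1/(3 + (1/26)*15) = 1/(3 + 15/26) = 1/(93/26) = 26/93)
d(l(-1, 4), -631) + K(45, -113) = 7 + 26/93 = 677/93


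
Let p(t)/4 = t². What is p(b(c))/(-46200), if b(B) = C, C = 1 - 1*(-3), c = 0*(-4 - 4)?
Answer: -8/5775 ≈ -0.0013853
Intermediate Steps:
c = 0 (c = 0*(-8) = 0)
C = 4 (C = 1 + 3 = 4)
b(B) = 4
p(t) = 4*t²
p(b(c))/(-46200) = (4*4²)/(-46200) = (4*16)*(-1/46200) = 64*(-1/46200) = -8/5775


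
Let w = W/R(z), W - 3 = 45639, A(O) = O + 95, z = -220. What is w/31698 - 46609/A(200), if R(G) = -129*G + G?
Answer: -1386797025491/8777387520 ≈ -158.00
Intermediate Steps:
A(O) = 95 + O
W = 45642 (W = 3 + 45639 = 45642)
R(G) = -128*G
w = 22821/14080 (w = 45642/((-128*(-220))) = 45642/28160 = 45642*(1/28160) = 22821/14080 ≈ 1.6208)
w/31698 - 46609/A(200) = (22821/14080)/31698 - 46609/(95 + 200) = (22821/14080)*(1/31698) - 46609/295 = 7607/148769280 - 46609*1/295 = 7607/148769280 - 46609/295 = -1386797025491/8777387520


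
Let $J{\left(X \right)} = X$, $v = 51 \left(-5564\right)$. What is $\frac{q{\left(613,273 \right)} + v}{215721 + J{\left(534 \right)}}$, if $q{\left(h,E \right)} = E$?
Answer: $- \frac{7269}{5545} \approx -1.3109$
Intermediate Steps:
$v = -283764$
$\frac{q{\left(613,273 \right)} + v}{215721 + J{\left(534 \right)}} = \frac{273 - 283764}{215721 + 534} = - \frac{283491}{216255} = \left(-283491\right) \frac{1}{216255} = - \frac{7269}{5545}$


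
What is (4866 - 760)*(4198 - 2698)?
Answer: 6159000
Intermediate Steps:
(4866 - 760)*(4198 - 2698) = 4106*1500 = 6159000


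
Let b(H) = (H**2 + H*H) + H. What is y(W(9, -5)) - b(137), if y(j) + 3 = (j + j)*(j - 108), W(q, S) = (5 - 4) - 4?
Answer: -37012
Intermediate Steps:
b(H) = H + 2*H**2 (b(H) = (H**2 + H**2) + H = 2*H**2 + H = H + 2*H**2)
W(q, S) = -3 (W(q, S) = 1 - 4 = -3)
y(j) = -3 + 2*j*(-108 + j) (y(j) = -3 + (j + j)*(j - 108) = -3 + (2*j)*(-108 + j) = -3 + 2*j*(-108 + j))
y(W(9, -5)) - b(137) = (-3 - 216*(-3) + 2*(-3)**2) - 137*(1 + 2*137) = (-3 + 648 + 2*9) - 137*(1 + 274) = (-3 + 648 + 18) - 137*275 = 663 - 1*37675 = 663 - 37675 = -37012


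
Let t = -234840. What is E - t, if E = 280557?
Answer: 515397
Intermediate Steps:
E - t = 280557 - 1*(-234840) = 280557 + 234840 = 515397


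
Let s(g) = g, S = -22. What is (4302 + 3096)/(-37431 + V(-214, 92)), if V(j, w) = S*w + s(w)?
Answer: -2466/13121 ≈ -0.18794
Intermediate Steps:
V(j, w) = -21*w (V(j, w) = -22*w + w = -21*w)
(4302 + 3096)/(-37431 + V(-214, 92)) = (4302 + 3096)/(-37431 - 21*92) = 7398/(-37431 - 1932) = 7398/(-39363) = 7398*(-1/39363) = -2466/13121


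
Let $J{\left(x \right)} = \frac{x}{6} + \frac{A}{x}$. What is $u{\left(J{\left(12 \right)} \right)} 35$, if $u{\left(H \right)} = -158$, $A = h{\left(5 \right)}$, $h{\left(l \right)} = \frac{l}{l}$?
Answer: $-5530$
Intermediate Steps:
$h{\left(l \right)} = 1$
$A = 1$
$J{\left(x \right)} = \frac{1}{x} + \frac{x}{6}$ ($J{\left(x \right)} = \frac{x}{6} + 1 \frac{1}{x} = x \frac{1}{6} + \frac{1}{x} = \frac{x}{6} + \frac{1}{x} = \frac{1}{x} + \frac{x}{6}$)
$u{\left(J{\left(12 \right)} \right)} 35 = \left(-158\right) 35 = -5530$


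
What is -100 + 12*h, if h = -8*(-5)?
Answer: 380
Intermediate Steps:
h = 40
-100 + 12*h = -100 + 12*40 = -100 + 480 = 380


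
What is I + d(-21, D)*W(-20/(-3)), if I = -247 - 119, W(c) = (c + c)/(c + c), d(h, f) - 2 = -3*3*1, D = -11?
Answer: -373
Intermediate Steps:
d(h, f) = -7 (d(h, f) = 2 - 3*3*1 = 2 - 9*1 = 2 - 9 = -7)
W(c) = 1 (W(c) = (2*c)/((2*c)) = (2*c)*(1/(2*c)) = 1)
I = -366
I + d(-21, D)*W(-20/(-3)) = -366 - 7*1 = -366 - 7 = -373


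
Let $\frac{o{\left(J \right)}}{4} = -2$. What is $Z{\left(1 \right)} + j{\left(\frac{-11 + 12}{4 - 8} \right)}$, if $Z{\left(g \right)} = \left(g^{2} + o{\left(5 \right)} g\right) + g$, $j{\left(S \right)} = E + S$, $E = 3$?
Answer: $- \frac{13}{4} \approx -3.25$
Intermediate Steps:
$o{\left(J \right)} = -8$ ($o{\left(J \right)} = 4 \left(-2\right) = -8$)
$j{\left(S \right)} = 3 + S$
$Z{\left(g \right)} = g^{2} - 7 g$ ($Z{\left(g \right)} = \left(g^{2} - 8 g\right) + g = g^{2} - 7 g$)
$Z{\left(1 \right)} + j{\left(\frac{-11 + 12}{4 - 8} \right)} = 1 \left(-7 + 1\right) + \left(3 + \frac{-11 + 12}{4 - 8}\right) = 1 \left(-6\right) + \left(3 + 1 \frac{1}{-4}\right) = -6 + \left(3 + 1 \left(- \frac{1}{4}\right)\right) = -6 + \left(3 - \frac{1}{4}\right) = -6 + \frac{11}{4} = - \frac{13}{4}$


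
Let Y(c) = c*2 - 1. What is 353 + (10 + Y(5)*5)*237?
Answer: 13388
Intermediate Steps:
Y(c) = -1 + 2*c (Y(c) = 2*c - 1 = -1 + 2*c)
353 + (10 + Y(5)*5)*237 = 353 + (10 + (-1 + 2*5)*5)*237 = 353 + (10 + (-1 + 10)*5)*237 = 353 + (10 + 9*5)*237 = 353 + (10 + 45)*237 = 353 + 55*237 = 353 + 13035 = 13388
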